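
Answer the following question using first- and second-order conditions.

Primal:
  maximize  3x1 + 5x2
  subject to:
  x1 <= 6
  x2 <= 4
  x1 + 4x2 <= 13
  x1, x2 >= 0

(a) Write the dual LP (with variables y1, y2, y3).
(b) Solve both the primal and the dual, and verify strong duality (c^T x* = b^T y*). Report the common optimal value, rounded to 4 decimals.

The standard primal-dual pair for 'max c^T x s.t. A x <= b, x >= 0' is:
  Dual:  min b^T y  s.t.  A^T y >= c,  y >= 0.

So the dual LP is:
  minimize  6y1 + 4y2 + 13y3
  subject to:
    y1 + y3 >= 3
    y2 + 4y3 >= 5
    y1, y2, y3 >= 0

Solving the primal: x* = (6, 1.75).
  primal value c^T x* = 26.75.
Solving the dual: y* = (1.75, 0, 1.25).
  dual value b^T y* = 26.75.
Strong duality: c^T x* = b^T y*. Confirmed.

26.75


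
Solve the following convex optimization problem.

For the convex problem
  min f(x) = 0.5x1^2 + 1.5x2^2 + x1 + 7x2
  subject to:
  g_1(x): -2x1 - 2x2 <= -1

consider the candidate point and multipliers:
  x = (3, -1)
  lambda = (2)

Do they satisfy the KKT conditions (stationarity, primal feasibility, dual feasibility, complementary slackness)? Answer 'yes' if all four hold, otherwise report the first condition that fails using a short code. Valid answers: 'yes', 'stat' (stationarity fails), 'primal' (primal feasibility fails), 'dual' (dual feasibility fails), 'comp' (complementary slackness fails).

Gradient of f: grad f(x) = Q x + c = (4, 4)
Constraint values g_i(x) = a_i^T x - b_i:
  g_1((3, -1)) = -3
Stationarity residual: grad f(x) + sum_i lambda_i a_i = (0, 0)
  -> stationarity OK
Primal feasibility (all g_i <= 0): OK
Dual feasibility (all lambda_i >= 0): OK
Complementary slackness (lambda_i * g_i(x) = 0 for all i): FAILS

Verdict: the first failing condition is complementary_slackness -> comp.

comp


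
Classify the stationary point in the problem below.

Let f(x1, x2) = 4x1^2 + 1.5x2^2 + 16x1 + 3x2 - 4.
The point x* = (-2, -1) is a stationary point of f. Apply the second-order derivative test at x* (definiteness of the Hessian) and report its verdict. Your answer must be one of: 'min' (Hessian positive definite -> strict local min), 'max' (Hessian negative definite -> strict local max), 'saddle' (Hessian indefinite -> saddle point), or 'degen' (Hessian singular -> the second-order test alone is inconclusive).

Compute the Hessian H = grad^2 f:
  H = [[8, 0], [0, 3]]
Verify stationarity: grad f(x*) = H x* + g = (0, 0).
Eigenvalues of H: 3, 8.
Both eigenvalues > 0, so H is positive definite -> x* is a strict local min.

min


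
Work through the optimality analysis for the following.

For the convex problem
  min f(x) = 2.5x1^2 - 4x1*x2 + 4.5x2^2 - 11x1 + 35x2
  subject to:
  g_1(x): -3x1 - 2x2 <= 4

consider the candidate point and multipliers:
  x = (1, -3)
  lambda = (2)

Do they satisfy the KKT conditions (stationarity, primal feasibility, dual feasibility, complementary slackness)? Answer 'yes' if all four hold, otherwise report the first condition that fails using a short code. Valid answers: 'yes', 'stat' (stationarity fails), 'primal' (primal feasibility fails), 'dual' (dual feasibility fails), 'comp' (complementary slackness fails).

Gradient of f: grad f(x) = Q x + c = (6, 4)
Constraint values g_i(x) = a_i^T x - b_i:
  g_1((1, -3)) = -1
Stationarity residual: grad f(x) + sum_i lambda_i a_i = (0, 0)
  -> stationarity OK
Primal feasibility (all g_i <= 0): OK
Dual feasibility (all lambda_i >= 0): OK
Complementary slackness (lambda_i * g_i(x) = 0 for all i): FAILS

Verdict: the first failing condition is complementary_slackness -> comp.

comp


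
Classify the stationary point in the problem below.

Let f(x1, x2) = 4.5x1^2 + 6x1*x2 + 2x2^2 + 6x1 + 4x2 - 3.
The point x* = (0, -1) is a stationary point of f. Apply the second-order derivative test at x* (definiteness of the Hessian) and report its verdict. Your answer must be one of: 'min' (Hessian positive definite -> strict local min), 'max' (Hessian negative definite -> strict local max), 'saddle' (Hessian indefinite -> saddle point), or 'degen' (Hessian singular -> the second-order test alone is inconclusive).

Compute the Hessian H = grad^2 f:
  H = [[9, 6], [6, 4]]
Verify stationarity: grad f(x*) = H x* + g = (0, 0).
Eigenvalues of H: 0, 13.
H has a zero eigenvalue (singular; positive semidefinite but not definite), so H is neither positive definite, negative definite, nor indefinite. The second-order test alone is inconclusive -> degen.
(Indeed, f is constant along the null direction of H through x*, so x* is not a strict local extremum.)

degen


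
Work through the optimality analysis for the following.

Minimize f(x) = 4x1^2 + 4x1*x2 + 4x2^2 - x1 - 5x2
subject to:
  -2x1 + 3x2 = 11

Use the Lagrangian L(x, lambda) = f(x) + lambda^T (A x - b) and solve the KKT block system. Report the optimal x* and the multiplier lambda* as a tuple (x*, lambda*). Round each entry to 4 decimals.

Form the Lagrangian:
  L(x, lambda) = (1/2) x^T Q x + c^T x + lambda^T (A x - b)
Stationarity (grad_x L = 0): Q x + c + A^T lambda = 0.
Primal feasibility: A x = b.

This gives the KKT block system:
  [ Q   A^T ] [ x     ]   [-c ]
  [ A    0  ] [ lambda ] = [ b ]

Solving the linear system:
  x*      = (-1.7697, 2.4868)
  lambda* = (-2.6053)
  f(x*)   = 8.9967

x* = (-1.7697, 2.4868), lambda* = (-2.6053)


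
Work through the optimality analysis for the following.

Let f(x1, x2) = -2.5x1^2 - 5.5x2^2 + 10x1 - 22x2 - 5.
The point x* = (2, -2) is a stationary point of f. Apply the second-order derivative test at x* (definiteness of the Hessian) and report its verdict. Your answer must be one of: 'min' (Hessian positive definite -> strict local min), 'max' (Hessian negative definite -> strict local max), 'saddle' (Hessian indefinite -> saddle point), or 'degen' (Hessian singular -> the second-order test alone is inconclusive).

Compute the Hessian H = grad^2 f:
  H = [[-5, 0], [0, -11]]
Verify stationarity: grad f(x*) = H x* + g = (0, 0).
Eigenvalues of H: -11, -5.
Both eigenvalues < 0, so H is negative definite -> x* is a strict local max.

max


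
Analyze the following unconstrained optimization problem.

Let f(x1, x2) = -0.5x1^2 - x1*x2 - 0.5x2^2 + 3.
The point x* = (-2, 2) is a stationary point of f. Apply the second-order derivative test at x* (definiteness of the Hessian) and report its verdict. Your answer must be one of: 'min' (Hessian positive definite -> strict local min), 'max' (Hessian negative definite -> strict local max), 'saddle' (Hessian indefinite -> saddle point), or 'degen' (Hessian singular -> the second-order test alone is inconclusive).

Compute the Hessian H = grad^2 f:
  H = [[-1, -1], [-1, -1]]
Verify stationarity: grad f(x*) = H x* + g = (0, 0).
Eigenvalues of H: -2, 0.
H has a zero eigenvalue (singular; negative semidefinite but not definite), so H is neither positive definite, negative definite, nor indefinite. The second-order test alone is inconclusive -> degen.
(Indeed, f is constant along the null direction of H through x*, so x* is not a strict local extremum.)

degen


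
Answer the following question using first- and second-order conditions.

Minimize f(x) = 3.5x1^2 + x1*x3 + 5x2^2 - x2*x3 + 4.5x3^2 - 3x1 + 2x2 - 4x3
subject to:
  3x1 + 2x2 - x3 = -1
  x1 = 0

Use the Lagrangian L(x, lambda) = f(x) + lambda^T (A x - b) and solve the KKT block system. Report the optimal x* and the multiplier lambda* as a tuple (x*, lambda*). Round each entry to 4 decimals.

Form the Lagrangian:
  L(x, lambda) = (1/2) x^T Q x + c^T x + lambda^T (A x - b)
Stationarity (grad_x L = 0): Q x + c + A^T lambda = 0.
Primal feasibility: A x = b.

This gives the KKT block system:
  [ Q   A^T ] [ x     ]   [-c ]
  [ A    0  ] [ lambda ] = [ b ]

Solving the linear system:
  x*      = (0, -0.2619, 0.4762)
  lambda* = (0.5476, 0.881)
  f(x*)   = -0.9405

x* = (0, -0.2619, 0.4762), lambda* = (0.5476, 0.881)


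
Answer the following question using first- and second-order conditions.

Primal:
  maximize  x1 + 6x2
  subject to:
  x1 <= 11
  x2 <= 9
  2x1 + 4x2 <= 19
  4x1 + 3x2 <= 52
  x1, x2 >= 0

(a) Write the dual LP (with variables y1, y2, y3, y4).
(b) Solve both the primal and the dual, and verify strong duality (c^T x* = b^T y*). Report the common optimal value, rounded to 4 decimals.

The standard primal-dual pair for 'max c^T x s.t. A x <= b, x >= 0' is:
  Dual:  min b^T y  s.t.  A^T y >= c,  y >= 0.

So the dual LP is:
  minimize  11y1 + 9y2 + 19y3 + 52y4
  subject to:
    y1 + 2y3 + 4y4 >= 1
    y2 + 4y3 + 3y4 >= 6
    y1, y2, y3, y4 >= 0

Solving the primal: x* = (0, 4.75).
  primal value c^T x* = 28.5.
Solving the dual: y* = (0, 0, 1.5, 0).
  dual value b^T y* = 28.5.
Strong duality: c^T x* = b^T y*. Confirmed.

28.5


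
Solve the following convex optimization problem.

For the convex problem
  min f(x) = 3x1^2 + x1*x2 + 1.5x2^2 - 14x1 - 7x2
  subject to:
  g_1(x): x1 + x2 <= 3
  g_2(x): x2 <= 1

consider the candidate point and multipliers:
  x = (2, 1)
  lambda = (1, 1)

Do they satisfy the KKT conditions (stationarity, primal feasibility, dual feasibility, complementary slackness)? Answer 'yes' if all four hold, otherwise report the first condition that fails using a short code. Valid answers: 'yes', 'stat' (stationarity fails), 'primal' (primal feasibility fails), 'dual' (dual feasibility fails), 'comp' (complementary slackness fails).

Gradient of f: grad f(x) = Q x + c = (-1, -2)
Constraint values g_i(x) = a_i^T x - b_i:
  g_1((2, 1)) = 0
  g_2((2, 1)) = 0
Stationarity residual: grad f(x) + sum_i lambda_i a_i = (0, 0)
  -> stationarity OK
Primal feasibility (all g_i <= 0): OK
Dual feasibility (all lambda_i >= 0): OK
Complementary slackness (lambda_i * g_i(x) = 0 for all i): OK

Verdict: yes, KKT holds.

yes


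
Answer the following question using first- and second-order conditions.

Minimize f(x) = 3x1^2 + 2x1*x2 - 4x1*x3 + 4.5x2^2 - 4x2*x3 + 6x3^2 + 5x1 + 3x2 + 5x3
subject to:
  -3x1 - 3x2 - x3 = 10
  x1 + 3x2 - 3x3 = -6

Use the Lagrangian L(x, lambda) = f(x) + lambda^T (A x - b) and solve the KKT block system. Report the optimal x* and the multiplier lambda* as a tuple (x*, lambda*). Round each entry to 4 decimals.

Form the Lagrangian:
  L(x, lambda) = (1/2) x^T Q x + c^T x + lambda^T (A x - b)
Stationarity (grad_x L = 0): Q x + c + A^T lambda = 0.
Primal feasibility: A x = b.

This gives the KKT block system:
  [ Q   A^T ] [ x     ]   [-c ]
  [ A    0  ] [ lambda ] = [ b ]

Solving the linear system:
  x*      = (-1.3642, -1.8631, -0.3179)
  lambda* = (-0.2826, 4.7925)
  f(x*)   = 8.7903

x* = (-1.3642, -1.8631, -0.3179), lambda* = (-0.2826, 4.7925)


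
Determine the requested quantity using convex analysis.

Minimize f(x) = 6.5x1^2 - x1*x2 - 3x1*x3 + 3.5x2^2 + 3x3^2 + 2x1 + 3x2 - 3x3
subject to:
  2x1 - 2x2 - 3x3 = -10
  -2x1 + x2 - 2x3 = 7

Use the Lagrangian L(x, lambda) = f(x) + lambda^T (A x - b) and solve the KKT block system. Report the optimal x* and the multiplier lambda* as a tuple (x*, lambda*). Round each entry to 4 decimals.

Form the Lagrangian:
  L(x, lambda) = (1/2) x^T Q x + c^T x + lambda^T (A x - b)
Stationarity (grad_x L = 0): Q x + c + A^T lambda = 0.
Primal feasibility: A x = b.

This gives the KKT block system:
  [ Q   A^T ] [ x     ]   [-c ]
  [ A    0  ] [ lambda ] = [ b ]

Solving the linear system:
  x*      = (-2.3487, 2.5019, 0.0996)
  lambda* = (7.1954, -8.4713)
  f(x*)   = 66.8812

x* = (-2.3487, 2.5019, 0.0996), lambda* = (7.1954, -8.4713)


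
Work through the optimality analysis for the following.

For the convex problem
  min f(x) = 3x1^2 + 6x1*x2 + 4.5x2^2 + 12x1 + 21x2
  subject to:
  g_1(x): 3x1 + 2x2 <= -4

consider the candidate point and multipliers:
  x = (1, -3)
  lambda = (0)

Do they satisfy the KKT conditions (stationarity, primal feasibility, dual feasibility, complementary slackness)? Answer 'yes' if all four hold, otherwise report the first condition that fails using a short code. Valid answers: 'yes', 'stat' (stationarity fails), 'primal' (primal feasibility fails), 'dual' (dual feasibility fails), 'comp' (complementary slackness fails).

Gradient of f: grad f(x) = Q x + c = (0, 0)
Constraint values g_i(x) = a_i^T x - b_i:
  g_1((1, -3)) = 1
Stationarity residual: grad f(x) + sum_i lambda_i a_i = (0, 0)
  -> stationarity OK
Primal feasibility (all g_i <= 0): FAILS
Dual feasibility (all lambda_i >= 0): OK
Complementary slackness (lambda_i * g_i(x) = 0 for all i): OK

Verdict: the first failing condition is primal_feasibility -> primal.

primal


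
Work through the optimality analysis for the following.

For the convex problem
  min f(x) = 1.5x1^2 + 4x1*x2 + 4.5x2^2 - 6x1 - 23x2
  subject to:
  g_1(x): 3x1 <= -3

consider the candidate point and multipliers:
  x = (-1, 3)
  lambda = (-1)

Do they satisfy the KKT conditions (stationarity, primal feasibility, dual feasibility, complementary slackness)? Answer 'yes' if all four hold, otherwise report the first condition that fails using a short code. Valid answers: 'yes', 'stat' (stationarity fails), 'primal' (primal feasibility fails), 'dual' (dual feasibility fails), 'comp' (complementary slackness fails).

Gradient of f: grad f(x) = Q x + c = (3, 0)
Constraint values g_i(x) = a_i^T x - b_i:
  g_1((-1, 3)) = 0
Stationarity residual: grad f(x) + sum_i lambda_i a_i = (0, 0)
  -> stationarity OK
Primal feasibility (all g_i <= 0): OK
Dual feasibility (all lambda_i >= 0): FAILS
Complementary slackness (lambda_i * g_i(x) = 0 for all i): OK

Verdict: the first failing condition is dual_feasibility -> dual.

dual


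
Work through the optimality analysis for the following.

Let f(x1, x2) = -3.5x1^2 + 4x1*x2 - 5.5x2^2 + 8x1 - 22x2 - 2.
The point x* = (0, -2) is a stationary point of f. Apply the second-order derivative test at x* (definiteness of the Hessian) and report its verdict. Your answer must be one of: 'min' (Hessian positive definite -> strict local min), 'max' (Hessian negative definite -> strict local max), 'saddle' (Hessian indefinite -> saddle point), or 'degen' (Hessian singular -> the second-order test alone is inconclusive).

Compute the Hessian H = grad^2 f:
  H = [[-7, 4], [4, -11]]
Verify stationarity: grad f(x*) = H x* + g = (0, 0).
Eigenvalues of H: -13.4721, -4.5279.
Both eigenvalues < 0, so H is negative definite -> x* is a strict local max.

max


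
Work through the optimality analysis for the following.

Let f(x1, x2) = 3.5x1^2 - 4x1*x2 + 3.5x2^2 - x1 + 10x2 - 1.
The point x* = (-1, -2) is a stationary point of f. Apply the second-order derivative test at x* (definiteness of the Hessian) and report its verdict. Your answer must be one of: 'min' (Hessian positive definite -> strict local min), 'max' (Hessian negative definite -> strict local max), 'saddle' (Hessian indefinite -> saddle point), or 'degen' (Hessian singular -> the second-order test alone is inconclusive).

Compute the Hessian H = grad^2 f:
  H = [[7, -4], [-4, 7]]
Verify stationarity: grad f(x*) = H x* + g = (0, 0).
Eigenvalues of H: 3, 11.
Both eigenvalues > 0, so H is positive definite -> x* is a strict local min.

min


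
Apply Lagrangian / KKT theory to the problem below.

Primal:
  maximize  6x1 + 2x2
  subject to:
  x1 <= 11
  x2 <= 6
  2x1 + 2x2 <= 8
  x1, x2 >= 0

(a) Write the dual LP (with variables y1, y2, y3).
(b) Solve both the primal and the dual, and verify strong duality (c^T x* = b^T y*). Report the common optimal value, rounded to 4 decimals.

The standard primal-dual pair for 'max c^T x s.t. A x <= b, x >= 0' is:
  Dual:  min b^T y  s.t.  A^T y >= c,  y >= 0.

So the dual LP is:
  minimize  11y1 + 6y2 + 8y3
  subject to:
    y1 + 2y3 >= 6
    y2 + 2y3 >= 2
    y1, y2, y3 >= 0

Solving the primal: x* = (4, 0).
  primal value c^T x* = 24.
Solving the dual: y* = (0, 0, 3).
  dual value b^T y* = 24.
Strong duality: c^T x* = b^T y*. Confirmed.

24


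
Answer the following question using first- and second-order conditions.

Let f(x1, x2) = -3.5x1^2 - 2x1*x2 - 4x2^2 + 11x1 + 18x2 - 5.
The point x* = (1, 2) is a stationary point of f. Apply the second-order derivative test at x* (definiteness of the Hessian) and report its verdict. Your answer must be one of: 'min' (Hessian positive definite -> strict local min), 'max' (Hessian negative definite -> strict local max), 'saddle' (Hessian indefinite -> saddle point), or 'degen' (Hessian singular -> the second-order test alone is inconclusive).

Compute the Hessian H = grad^2 f:
  H = [[-7, -2], [-2, -8]]
Verify stationarity: grad f(x*) = H x* + g = (0, 0).
Eigenvalues of H: -9.5616, -5.4384.
Both eigenvalues < 0, so H is negative definite -> x* is a strict local max.

max


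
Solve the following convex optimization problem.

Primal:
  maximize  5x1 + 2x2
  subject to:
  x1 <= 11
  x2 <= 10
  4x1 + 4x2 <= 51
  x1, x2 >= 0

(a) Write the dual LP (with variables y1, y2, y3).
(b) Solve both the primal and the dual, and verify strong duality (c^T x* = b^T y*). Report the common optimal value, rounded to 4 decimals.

The standard primal-dual pair for 'max c^T x s.t. A x <= b, x >= 0' is:
  Dual:  min b^T y  s.t.  A^T y >= c,  y >= 0.

So the dual LP is:
  minimize  11y1 + 10y2 + 51y3
  subject to:
    y1 + 4y3 >= 5
    y2 + 4y3 >= 2
    y1, y2, y3 >= 0

Solving the primal: x* = (11, 1.75).
  primal value c^T x* = 58.5.
Solving the dual: y* = (3, 0, 0.5).
  dual value b^T y* = 58.5.
Strong duality: c^T x* = b^T y*. Confirmed.

58.5


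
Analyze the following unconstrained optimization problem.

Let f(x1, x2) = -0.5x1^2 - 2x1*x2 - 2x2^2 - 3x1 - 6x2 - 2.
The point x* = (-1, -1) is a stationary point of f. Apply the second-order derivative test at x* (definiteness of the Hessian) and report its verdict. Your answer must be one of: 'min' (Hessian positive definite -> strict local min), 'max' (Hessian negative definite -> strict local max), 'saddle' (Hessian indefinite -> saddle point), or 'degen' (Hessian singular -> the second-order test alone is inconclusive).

Compute the Hessian H = grad^2 f:
  H = [[-1, -2], [-2, -4]]
Verify stationarity: grad f(x*) = H x* + g = (0, 0).
Eigenvalues of H: -5, 0.
H has a zero eigenvalue (singular; negative semidefinite but not definite), so H is neither positive definite, negative definite, nor indefinite. The second-order test alone is inconclusive -> degen.
(Indeed, f is constant along the null direction of H through x*, so x* is not a strict local extremum.)

degen


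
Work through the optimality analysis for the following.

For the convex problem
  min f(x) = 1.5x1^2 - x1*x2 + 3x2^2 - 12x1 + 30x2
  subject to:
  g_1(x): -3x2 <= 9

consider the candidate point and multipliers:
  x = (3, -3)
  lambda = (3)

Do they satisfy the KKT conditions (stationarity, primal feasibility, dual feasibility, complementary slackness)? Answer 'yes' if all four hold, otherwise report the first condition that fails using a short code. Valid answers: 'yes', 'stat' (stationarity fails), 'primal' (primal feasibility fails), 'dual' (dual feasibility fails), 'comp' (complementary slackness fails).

Gradient of f: grad f(x) = Q x + c = (0, 9)
Constraint values g_i(x) = a_i^T x - b_i:
  g_1((3, -3)) = 0
Stationarity residual: grad f(x) + sum_i lambda_i a_i = (0, 0)
  -> stationarity OK
Primal feasibility (all g_i <= 0): OK
Dual feasibility (all lambda_i >= 0): OK
Complementary slackness (lambda_i * g_i(x) = 0 for all i): OK

Verdict: yes, KKT holds.

yes


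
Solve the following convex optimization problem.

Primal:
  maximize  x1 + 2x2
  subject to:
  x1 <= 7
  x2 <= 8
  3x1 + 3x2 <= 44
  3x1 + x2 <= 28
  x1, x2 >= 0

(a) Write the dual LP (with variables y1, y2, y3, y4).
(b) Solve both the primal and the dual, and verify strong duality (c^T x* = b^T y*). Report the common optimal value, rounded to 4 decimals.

The standard primal-dual pair for 'max c^T x s.t. A x <= b, x >= 0' is:
  Dual:  min b^T y  s.t.  A^T y >= c,  y >= 0.

So the dual LP is:
  minimize  7y1 + 8y2 + 44y3 + 28y4
  subject to:
    y1 + 3y3 + 3y4 >= 1
    y2 + 3y3 + y4 >= 2
    y1, y2, y3, y4 >= 0

Solving the primal: x* = (6.6667, 8).
  primal value c^T x* = 22.6667.
Solving the dual: y* = (0, 1.6667, 0, 0.3333).
  dual value b^T y* = 22.6667.
Strong duality: c^T x* = b^T y*. Confirmed.

22.6667


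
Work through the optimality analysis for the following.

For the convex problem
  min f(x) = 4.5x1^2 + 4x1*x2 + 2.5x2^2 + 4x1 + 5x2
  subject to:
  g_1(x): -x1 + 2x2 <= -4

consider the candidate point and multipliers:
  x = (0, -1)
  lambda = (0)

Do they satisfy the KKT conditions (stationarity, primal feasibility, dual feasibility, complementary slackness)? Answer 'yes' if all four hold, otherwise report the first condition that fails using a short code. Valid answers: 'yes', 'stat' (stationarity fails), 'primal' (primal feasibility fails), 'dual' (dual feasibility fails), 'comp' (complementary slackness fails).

Gradient of f: grad f(x) = Q x + c = (0, 0)
Constraint values g_i(x) = a_i^T x - b_i:
  g_1((0, -1)) = 2
Stationarity residual: grad f(x) + sum_i lambda_i a_i = (0, 0)
  -> stationarity OK
Primal feasibility (all g_i <= 0): FAILS
Dual feasibility (all lambda_i >= 0): OK
Complementary slackness (lambda_i * g_i(x) = 0 for all i): OK

Verdict: the first failing condition is primal_feasibility -> primal.

primal


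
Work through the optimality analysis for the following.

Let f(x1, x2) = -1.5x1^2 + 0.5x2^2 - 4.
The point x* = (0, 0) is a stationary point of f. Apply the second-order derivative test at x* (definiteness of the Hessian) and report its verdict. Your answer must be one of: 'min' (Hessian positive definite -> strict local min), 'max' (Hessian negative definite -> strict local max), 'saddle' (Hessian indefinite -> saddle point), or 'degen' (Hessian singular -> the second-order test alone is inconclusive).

Compute the Hessian H = grad^2 f:
  H = [[-3, 0], [0, 1]]
Verify stationarity: grad f(x*) = H x* + g = (0, 0).
Eigenvalues of H: -3, 1.
Eigenvalues have mixed signs, so H is indefinite -> x* is a saddle point.

saddle


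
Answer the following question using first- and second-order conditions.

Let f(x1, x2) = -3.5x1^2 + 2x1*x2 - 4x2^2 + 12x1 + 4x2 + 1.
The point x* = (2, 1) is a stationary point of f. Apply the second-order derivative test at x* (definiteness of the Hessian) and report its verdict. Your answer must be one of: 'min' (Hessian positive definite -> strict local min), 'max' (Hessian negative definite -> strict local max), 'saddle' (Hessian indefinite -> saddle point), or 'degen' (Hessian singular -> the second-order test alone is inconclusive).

Compute the Hessian H = grad^2 f:
  H = [[-7, 2], [2, -8]]
Verify stationarity: grad f(x*) = H x* + g = (0, 0).
Eigenvalues of H: -9.5616, -5.4384.
Both eigenvalues < 0, so H is negative definite -> x* is a strict local max.

max


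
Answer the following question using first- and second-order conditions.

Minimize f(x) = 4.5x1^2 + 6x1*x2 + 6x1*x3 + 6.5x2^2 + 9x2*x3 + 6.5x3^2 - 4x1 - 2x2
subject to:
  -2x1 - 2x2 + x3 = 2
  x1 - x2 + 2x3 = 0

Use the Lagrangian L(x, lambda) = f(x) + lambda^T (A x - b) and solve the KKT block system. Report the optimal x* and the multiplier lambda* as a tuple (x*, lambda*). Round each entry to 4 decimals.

Form the Lagrangian:
  L(x, lambda) = (1/2) x^T Q x + c^T x + lambda^T (A x - b)
Stationarity (grad_x L = 0): Q x + c + A^T lambda = 0.
Primal feasibility: A x = b.

This gives the KKT block system:
  [ Q   A^T ] [ x     ]   [-c ]
  [ A    0  ] [ lambda ] = [ b ]

Solving the linear system:
  x*      = (-0.7446, -0.0923, 0.3262)
  lambda* = (-3.5077, 2.2831)
  f(x*)   = 5.0892

x* = (-0.7446, -0.0923, 0.3262), lambda* = (-3.5077, 2.2831)


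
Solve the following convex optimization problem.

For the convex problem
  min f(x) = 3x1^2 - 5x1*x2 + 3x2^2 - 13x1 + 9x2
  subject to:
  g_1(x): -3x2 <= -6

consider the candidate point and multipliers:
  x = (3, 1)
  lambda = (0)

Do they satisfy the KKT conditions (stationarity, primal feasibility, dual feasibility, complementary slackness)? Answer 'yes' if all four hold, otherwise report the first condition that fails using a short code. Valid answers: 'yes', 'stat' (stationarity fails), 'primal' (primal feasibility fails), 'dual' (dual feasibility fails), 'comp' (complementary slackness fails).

Gradient of f: grad f(x) = Q x + c = (0, 0)
Constraint values g_i(x) = a_i^T x - b_i:
  g_1((3, 1)) = 3
Stationarity residual: grad f(x) + sum_i lambda_i a_i = (0, 0)
  -> stationarity OK
Primal feasibility (all g_i <= 0): FAILS
Dual feasibility (all lambda_i >= 0): OK
Complementary slackness (lambda_i * g_i(x) = 0 for all i): OK

Verdict: the first failing condition is primal_feasibility -> primal.

primal


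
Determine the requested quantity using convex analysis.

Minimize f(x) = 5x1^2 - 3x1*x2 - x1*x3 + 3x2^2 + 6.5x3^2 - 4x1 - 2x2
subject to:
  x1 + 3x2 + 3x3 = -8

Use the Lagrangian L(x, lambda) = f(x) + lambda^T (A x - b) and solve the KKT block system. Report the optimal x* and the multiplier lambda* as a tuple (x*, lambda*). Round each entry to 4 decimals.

Form the Lagrangian:
  L(x, lambda) = (1/2) x^T Q x + c^T x + lambda^T (A x - b)
Stationarity (grad_x L = 0): Q x + c + A^T lambda = 0.
Primal feasibility: A x = b.

This gives the KKT block system:
  [ Q   A^T ] [ x     ]   [-c ]
  [ A    0  ] [ lambda ] = [ b ]

Solving the linear system:
  x*      = (-0.5252, -1.6548, -0.8368)
  lambda* = (3.451)
  f(x*)   = 16.5094

x* = (-0.5252, -1.6548, -0.8368), lambda* = (3.451)


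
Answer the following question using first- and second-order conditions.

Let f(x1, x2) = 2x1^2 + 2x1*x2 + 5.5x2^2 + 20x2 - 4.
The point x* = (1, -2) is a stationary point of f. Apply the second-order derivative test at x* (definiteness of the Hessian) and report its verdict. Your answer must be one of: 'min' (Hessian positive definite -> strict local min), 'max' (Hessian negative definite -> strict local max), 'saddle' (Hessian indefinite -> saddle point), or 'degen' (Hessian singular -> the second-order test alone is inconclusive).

Compute the Hessian H = grad^2 f:
  H = [[4, 2], [2, 11]]
Verify stationarity: grad f(x*) = H x* + g = (0, 0).
Eigenvalues of H: 3.4689, 11.5311.
Both eigenvalues > 0, so H is positive definite -> x* is a strict local min.

min


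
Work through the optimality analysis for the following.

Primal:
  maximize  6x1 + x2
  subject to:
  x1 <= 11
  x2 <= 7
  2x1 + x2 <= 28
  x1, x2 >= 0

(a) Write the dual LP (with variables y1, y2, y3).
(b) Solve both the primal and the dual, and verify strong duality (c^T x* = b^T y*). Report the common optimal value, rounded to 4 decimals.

The standard primal-dual pair for 'max c^T x s.t. A x <= b, x >= 0' is:
  Dual:  min b^T y  s.t.  A^T y >= c,  y >= 0.

So the dual LP is:
  minimize  11y1 + 7y2 + 28y3
  subject to:
    y1 + 2y3 >= 6
    y2 + y3 >= 1
    y1, y2, y3 >= 0

Solving the primal: x* = (11, 6).
  primal value c^T x* = 72.
Solving the dual: y* = (4, 0, 1).
  dual value b^T y* = 72.
Strong duality: c^T x* = b^T y*. Confirmed.

72


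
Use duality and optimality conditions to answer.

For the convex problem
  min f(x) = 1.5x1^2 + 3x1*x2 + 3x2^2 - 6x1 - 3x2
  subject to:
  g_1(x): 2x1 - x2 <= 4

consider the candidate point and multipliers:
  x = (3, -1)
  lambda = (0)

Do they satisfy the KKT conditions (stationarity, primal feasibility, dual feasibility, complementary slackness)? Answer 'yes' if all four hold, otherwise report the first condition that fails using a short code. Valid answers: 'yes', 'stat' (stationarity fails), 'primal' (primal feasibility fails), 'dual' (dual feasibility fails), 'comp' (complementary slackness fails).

Gradient of f: grad f(x) = Q x + c = (0, 0)
Constraint values g_i(x) = a_i^T x - b_i:
  g_1((3, -1)) = 3
Stationarity residual: grad f(x) + sum_i lambda_i a_i = (0, 0)
  -> stationarity OK
Primal feasibility (all g_i <= 0): FAILS
Dual feasibility (all lambda_i >= 0): OK
Complementary slackness (lambda_i * g_i(x) = 0 for all i): OK

Verdict: the first failing condition is primal_feasibility -> primal.

primal


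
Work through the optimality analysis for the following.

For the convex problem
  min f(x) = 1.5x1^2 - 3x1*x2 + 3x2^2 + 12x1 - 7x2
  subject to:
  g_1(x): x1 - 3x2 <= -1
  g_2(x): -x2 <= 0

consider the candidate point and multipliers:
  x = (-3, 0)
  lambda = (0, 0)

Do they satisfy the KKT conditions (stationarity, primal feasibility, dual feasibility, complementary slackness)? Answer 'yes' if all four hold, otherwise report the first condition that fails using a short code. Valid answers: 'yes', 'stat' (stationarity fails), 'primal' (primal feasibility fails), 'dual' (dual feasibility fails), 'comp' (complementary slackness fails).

Gradient of f: grad f(x) = Q x + c = (3, 2)
Constraint values g_i(x) = a_i^T x - b_i:
  g_1((-3, 0)) = -2
  g_2((-3, 0)) = 0
Stationarity residual: grad f(x) + sum_i lambda_i a_i = (3, 2)
  -> stationarity FAILS
Primal feasibility (all g_i <= 0): OK
Dual feasibility (all lambda_i >= 0): OK
Complementary slackness (lambda_i * g_i(x) = 0 for all i): OK

Verdict: the first failing condition is stationarity -> stat.

stat


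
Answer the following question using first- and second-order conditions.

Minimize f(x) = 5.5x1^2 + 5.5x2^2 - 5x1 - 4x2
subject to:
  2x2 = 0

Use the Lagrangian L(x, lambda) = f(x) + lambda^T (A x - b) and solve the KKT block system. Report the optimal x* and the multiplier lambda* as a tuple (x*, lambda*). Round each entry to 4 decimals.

Form the Lagrangian:
  L(x, lambda) = (1/2) x^T Q x + c^T x + lambda^T (A x - b)
Stationarity (grad_x L = 0): Q x + c + A^T lambda = 0.
Primal feasibility: A x = b.

This gives the KKT block system:
  [ Q   A^T ] [ x     ]   [-c ]
  [ A    0  ] [ lambda ] = [ b ]

Solving the linear system:
  x*      = (0.4545, 0)
  lambda* = (2)
  f(x*)   = -1.1364

x* = (0.4545, 0), lambda* = (2)


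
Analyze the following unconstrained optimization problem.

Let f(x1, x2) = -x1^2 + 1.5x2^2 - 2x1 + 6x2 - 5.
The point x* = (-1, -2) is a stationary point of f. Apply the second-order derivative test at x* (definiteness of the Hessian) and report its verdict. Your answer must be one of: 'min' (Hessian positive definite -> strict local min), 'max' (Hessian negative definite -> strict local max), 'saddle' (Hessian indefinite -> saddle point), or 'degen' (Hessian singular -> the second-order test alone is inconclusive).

Compute the Hessian H = grad^2 f:
  H = [[-2, 0], [0, 3]]
Verify stationarity: grad f(x*) = H x* + g = (0, 0).
Eigenvalues of H: -2, 3.
Eigenvalues have mixed signs, so H is indefinite -> x* is a saddle point.

saddle


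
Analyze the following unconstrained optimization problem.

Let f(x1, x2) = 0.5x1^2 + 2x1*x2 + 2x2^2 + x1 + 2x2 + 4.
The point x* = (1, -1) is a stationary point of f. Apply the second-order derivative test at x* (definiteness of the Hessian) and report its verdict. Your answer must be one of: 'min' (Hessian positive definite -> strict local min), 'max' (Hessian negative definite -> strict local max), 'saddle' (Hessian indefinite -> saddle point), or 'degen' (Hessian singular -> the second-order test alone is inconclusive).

Compute the Hessian H = grad^2 f:
  H = [[1, 2], [2, 4]]
Verify stationarity: grad f(x*) = H x* + g = (0, 0).
Eigenvalues of H: 0, 5.
H has a zero eigenvalue (singular; positive semidefinite but not definite), so H is neither positive definite, negative definite, nor indefinite. The second-order test alone is inconclusive -> degen.
(Indeed, f is constant along the null direction of H through x*, so x* is not a strict local extremum.)

degen


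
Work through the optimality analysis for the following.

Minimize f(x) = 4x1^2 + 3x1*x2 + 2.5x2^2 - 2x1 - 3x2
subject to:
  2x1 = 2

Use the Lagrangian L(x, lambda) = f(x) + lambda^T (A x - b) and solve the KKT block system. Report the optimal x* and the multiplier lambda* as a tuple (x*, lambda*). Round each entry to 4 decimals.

Form the Lagrangian:
  L(x, lambda) = (1/2) x^T Q x + c^T x + lambda^T (A x - b)
Stationarity (grad_x L = 0): Q x + c + A^T lambda = 0.
Primal feasibility: A x = b.

This gives the KKT block system:
  [ Q   A^T ] [ x     ]   [-c ]
  [ A    0  ] [ lambda ] = [ b ]

Solving the linear system:
  x*      = (1, 0)
  lambda* = (-3)
  f(x*)   = 2

x* = (1, 0), lambda* = (-3)


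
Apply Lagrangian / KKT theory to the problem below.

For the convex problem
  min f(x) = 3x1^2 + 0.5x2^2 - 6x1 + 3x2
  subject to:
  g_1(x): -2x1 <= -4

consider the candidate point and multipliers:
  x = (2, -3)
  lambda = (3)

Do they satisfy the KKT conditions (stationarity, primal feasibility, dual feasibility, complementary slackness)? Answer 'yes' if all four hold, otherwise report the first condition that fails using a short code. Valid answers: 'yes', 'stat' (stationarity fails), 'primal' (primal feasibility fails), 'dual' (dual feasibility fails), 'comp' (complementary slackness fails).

Gradient of f: grad f(x) = Q x + c = (6, 0)
Constraint values g_i(x) = a_i^T x - b_i:
  g_1((2, -3)) = 0
Stationarity residual: grad f(x) + sum_i lambda_i a_i = (0, 0)
  -> stationarity OK
Primal feasibility (all g_i <= 0): OK
Dual feasibility (all lambda_i >= 0): OK
Complementary slackness (lambda_i * g_i(x) = 0 for all i): OK

Verdict: yes, KKT holds.

yes


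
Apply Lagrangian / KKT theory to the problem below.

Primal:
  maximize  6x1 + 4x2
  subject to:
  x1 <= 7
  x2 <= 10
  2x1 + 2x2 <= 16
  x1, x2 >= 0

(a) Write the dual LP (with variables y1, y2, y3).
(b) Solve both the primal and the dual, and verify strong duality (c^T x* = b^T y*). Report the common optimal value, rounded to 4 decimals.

The standard primal-dual pair for 'max c^T x s.t. A x <= b, x >= 0' is:
  Dual:  min b^T y  s.t.  A^T y >= c,  y >= 0.

So the dual LP is:
  minimize  7y1 + 10y2 + 16y3
  subject to:
    y1 + 2y3 >= 6
    y2 + 2y3 >= 4
    y1, y2, y3 >= 0

Solving the primal: x* = (7, 1).
  primal value c^T x* = 46.
Solving the dual: y* = (2, 0, 2).
  dual value b^T y* = 46.
Strong duality: c^T x* = b^T y*. Confirmed.

46


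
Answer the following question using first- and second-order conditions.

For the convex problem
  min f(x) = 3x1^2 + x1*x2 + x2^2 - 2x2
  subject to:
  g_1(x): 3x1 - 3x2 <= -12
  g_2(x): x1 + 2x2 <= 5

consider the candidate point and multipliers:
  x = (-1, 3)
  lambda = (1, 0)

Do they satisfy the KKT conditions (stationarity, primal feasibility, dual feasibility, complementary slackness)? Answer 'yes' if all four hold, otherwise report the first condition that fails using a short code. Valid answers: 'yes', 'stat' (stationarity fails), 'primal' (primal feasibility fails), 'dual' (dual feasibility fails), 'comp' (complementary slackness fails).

Gradient of f: grad f(x) = Q x + c = (-3, 3)
Constraint values g_i(x) = a_i^T x - b_i:
  g_1((-1, 3)) = 0
  g_2((-1, 3)) = 0
Stationarity residual: grad f(x) + sum_i lambda_i a_i = (0, 0)
  -> stationarity OK
Primal feasibility (all g_i <= 0): OK
Dual feasibility (all lambda_i >= 0): OK
Complementary slackness (lambda_i * g_i(x) = 0 for all i): OK

Verdict: yes, KKT holds.

yes


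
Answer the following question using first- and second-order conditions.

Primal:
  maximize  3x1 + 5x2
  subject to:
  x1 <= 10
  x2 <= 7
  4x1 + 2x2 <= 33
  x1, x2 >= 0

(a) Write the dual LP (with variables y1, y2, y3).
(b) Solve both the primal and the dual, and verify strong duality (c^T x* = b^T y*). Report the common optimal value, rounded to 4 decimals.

The standard primal-dual pair for 'max c^T x s.t. A x <= b, x >= 0' is:
  Dual:  min b^T y  s.t.  A^T y >= c,  y >= 0.

So the dual LP is:
  minimize  10y1 + 7y2 + 33y3
  subject to:
    y1 + 4y3 >= 3
    y2 + 2y3 >= 5
    y1, y2, y3 >= 0

Solving the primal: x* = (4.75, 7).
  primal value c^T x* = 49.25.
Solving the dual: y* = (0, 3.5, 0.75).
  dual value b^T y* = 49.25.
Strong duality: c^T x* = b^T y*. Confirmed.

49.25


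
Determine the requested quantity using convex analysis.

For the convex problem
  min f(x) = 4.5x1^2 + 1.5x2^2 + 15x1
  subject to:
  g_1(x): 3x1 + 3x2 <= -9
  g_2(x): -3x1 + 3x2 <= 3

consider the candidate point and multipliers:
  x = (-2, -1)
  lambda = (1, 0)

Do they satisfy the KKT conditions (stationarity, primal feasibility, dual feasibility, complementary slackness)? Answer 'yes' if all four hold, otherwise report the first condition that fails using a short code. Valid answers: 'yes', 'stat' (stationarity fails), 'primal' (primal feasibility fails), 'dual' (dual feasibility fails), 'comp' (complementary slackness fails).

Gradient of f: grad f(x) = Q x + c = (-3, -3)
Constraint values g_i(x) = a_i^T x - b_i:
  g_1((-2, -1)) = 0
  g_2((-2, -1)) = 0
Stationarity residual: grad f(x) + sum_i lambda_i a_i = (0, 0)
  -> stationarity OK
Primal feasibility (all g_i <= 0): OK
Dual feasibility (all lambda_i >= 0): OK
Complementary slackness (lambda_i * g_i(x) = 0 for all i): OK

Verdict: yes, KKT holds.

yes


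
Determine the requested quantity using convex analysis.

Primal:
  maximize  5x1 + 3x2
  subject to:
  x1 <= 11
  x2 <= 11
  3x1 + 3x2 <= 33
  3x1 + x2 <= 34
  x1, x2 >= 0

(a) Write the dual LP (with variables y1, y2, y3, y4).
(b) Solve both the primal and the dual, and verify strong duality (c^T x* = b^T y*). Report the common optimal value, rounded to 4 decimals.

The standard primal-dual pair for 'max c^T x s.t. A x <= b, x >= 0' is:
  Dual:  min b^T y  s.t.  A^T y >= c,  y >= 0.

So the dual LP is:
  minimize  11y1 + 11y2 + 33y3 + 34y4
  subject to:
    y1 + 3y3 + 3y4 >= 5
    y2 + 3y3 + y4 >= 3
    y1, y2, y3, y4 >= 0

Solving the primal: x* = (11, 0).
  primal value c^T x* = 55.
Solving the dual: y* = (0, 0, 1.6667, 0).
  dual value b^T y* = 55.
Strong duality: c^T x* = b^T y*. Confirmed.

55


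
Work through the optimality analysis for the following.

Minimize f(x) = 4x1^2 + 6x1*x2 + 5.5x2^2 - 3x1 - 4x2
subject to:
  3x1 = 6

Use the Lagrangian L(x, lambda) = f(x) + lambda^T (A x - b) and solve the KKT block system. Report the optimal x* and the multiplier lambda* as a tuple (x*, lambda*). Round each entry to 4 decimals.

Form the Lagrangian:
  L(x, lambda) = (1/2) x^T Q x + c^T x + lambda^T (A x - b)
Stationarity (grad_x L = 0): Q x + c + A^T lambda = 0.
Primal feasibility: A x = b.

This gives the KKT block system:
  [ Q   A^T ] [ x     ]   [-c ]
  [ A    0  ] [ lambda ] = [ b ]

Solving the linear system:
  x*      = (2, -0.7273)
  lambda* = (-2.8788)
  f(x*)   = 7.0909

x* = (2, -0.7273), lambda* = (-2.8788)


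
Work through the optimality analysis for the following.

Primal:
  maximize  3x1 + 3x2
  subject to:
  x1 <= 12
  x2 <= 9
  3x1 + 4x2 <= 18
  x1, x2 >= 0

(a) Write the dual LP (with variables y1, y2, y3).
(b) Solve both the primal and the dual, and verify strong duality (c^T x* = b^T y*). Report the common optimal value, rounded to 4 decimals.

The standard primal-dual pair for 'max c^T x s.t. A x <= b, x >= 0' is:
  Dual:  min b^T y  s.t.  A^T y >= c,  y >= 0.

So the dual LP is:
  minimize  12y1 + 9y2 + 18y3
  subject to:
    y1 + 3y3 >= 3
    y2 + 4y3 >= 3
    y1, y2, y3 >= 0

Solving the primal: x* = (6, 0).
  primal value c^T x* = 18.
Solving the dual: y* = (0, 0, 1).
  dual value b^T y* = 18.
Strong duality: c^T x* = b^T y*. Confirmed.

18


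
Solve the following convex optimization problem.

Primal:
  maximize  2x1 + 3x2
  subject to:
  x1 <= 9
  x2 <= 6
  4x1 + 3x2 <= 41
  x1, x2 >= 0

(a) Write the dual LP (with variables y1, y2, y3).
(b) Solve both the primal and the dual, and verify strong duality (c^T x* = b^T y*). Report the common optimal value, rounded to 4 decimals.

The standard primal-dual pair for 'max c^T x s.t. A x <= b, x >= 0' is:
  Dual:  min b^T y  s.t.  A^T y >= c,  y >= 0.

So the dual LP is:
  minimize  9y1 + 6y2 + 41y3
  subject to:
    y1 + 4y3 >= 2
    y2 + 3y3 >= 3
    y1, y2, y3 >= 0

Solving the primal: x* = (5.75, 6).
  primal value c^T x* = 29.5.
Solving the dual: y* = (0, 1.5, 0.5).
  dual value b^T y* = 29.5.
Strong duality: c^T x* = b^T y*. Confirmed.

29.5


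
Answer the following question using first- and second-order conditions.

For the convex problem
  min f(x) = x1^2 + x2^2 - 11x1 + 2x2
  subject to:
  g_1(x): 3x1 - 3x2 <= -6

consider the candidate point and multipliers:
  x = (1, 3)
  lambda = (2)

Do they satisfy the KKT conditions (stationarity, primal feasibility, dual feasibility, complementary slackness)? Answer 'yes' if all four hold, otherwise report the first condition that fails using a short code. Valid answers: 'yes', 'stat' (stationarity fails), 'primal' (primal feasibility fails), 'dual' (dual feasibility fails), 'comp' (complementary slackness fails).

Gradient of f: grad f(x) = Q x + c = (-9, 8)
Constraint values g_i(x) = a_i^T x - b_i:
  g_1((1, 3)) = 0
Stationarity residual: grad f(x) + sum_i lambda_i a_i = (-3, 2)
  -> stationarity FAILS
Primal feasibility (all g_i <= 0): OK
Dual feasibility (all lambda_i >= 0): OK
Complementary slackness (lambda_i * g_i(x) = 0 for all i): OK

Verdict: the first failing condition is stationarity -> stat.

stat
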